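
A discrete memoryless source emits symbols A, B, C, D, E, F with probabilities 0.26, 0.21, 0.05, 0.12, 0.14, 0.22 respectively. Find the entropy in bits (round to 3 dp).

2.439 bits

H = −Σ pᵢ log₂ pᵢ.
−0.26·log₂(0.26) = 0.5053
−0.21·log₂(0.21) = 0.4728
−0.05·log₂(0.05) = 0.2161
−0.12·log₂(0.12) = 0.3671
−0.14·log₂(0.14) = 0.3971
−0.22·log₂(0.22) = 0.4806
Sum ≈ 2.4390 → 2.439 bits.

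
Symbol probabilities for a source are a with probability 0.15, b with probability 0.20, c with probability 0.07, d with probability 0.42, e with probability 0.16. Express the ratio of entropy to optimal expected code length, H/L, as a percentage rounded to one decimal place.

96.9%

Entropy H = −Σ p log₂ p ≈ 2.0921 bits.
Huffman merges: 7/100+3/20→11/50; 4/25+1/5→9/25; 11/50+9/25→29/50; 21/50+29/50→1. L = 54/25 ≈ 2.1600.
Efficiency = H/L = 2.0921/2.1600 = 96.9%.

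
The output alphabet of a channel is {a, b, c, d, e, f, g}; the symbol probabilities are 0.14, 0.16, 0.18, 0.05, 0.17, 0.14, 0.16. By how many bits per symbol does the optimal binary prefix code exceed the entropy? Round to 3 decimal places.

Entropy H = −Σ p log₂ p ≈ 2.7362 bits.
Huffman merges: 1/20+7/50→19/100; 7/50+4/25→3/10; 4/25+17/100→33/100; 9/50+19/100→37/100; 3/10+33/100→63/100; 37/100+63/100→1. L = 141/50 ≈ 2.8200.
L − H = 2.8200 − 2.7362 = 0.084 bits.

0.084 bits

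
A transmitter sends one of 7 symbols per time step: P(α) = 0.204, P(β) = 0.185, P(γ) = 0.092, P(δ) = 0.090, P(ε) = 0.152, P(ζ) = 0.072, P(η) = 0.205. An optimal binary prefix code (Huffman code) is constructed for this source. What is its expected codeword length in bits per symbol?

2.753 bits/symbol

Repeatedly combine the two least-probable nodes; the expected code length is the sum of the merged weights.
merge 9/125 + 9/100 → 81/500
merge 23/250 + 19/125 → 61/250
merge 81/500 + 37/200 → 347/1000
merge 51/250 + 41/200 → 409/1000
merge 61/250 + 347/1000 → 591/1000
merge 409/1000 + 591/1000 → 1
L = 81/500 + 61/250 + 347/1000 + 409/1000 + 591/1000 + 1 = 2753/1000 = 2.753 bits/symbol.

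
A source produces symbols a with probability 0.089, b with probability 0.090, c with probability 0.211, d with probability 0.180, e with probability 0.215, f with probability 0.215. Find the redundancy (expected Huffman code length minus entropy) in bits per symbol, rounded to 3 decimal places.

0.042 bits

Entropy H = −Σ p log₂ p ≈ 2.4958 bits.
Huffman merges: 89/1000+9/100→179/1000; 179/1000+9/50→359/1000; 211/1000+43/200→213/500; 43/200+359/1000→287/500; 213/500+287/500→1. L = 1269/500 ≈ 2.5380.
L − H = 2.5380 − 2.4958 = 0.042 bits.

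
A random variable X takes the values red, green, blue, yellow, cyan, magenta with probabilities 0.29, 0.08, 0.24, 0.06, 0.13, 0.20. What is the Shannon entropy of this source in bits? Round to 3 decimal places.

H = −Σ pᵢ log₂ pᵢ.
−0.29·log₂(0.29) = 0.5179
−0.08·log₂(0.08) = 0.2915
−0.24·log₂(0.24) = 0.4941
−0.06·log₂(0.06) = 0.2435
−0.13·log₂(0.13) = 0.3826
−0.20·log₂(0.20) = 0.4644
Sum ≈ 2.3941 → 2.394 bits.

2.394 bits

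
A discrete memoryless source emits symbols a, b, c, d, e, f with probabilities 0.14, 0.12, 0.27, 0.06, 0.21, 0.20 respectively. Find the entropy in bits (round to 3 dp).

2.455 bits

H = −Σ pᵢ log₂ pᵢ.
−0.14·log₂(0.14) = 0.3971
−0.12·log₂(0.12) = 0.3671
−0.27·log₂(0.27) = 0.5100
−0.06·log₂(0.06) = 0.2435
−0.21·log₂(0.21) = 0.4728
−0.20·log₂(0.20) = 0.4644
Sum ≈ 2.4549 → 2.455 bits.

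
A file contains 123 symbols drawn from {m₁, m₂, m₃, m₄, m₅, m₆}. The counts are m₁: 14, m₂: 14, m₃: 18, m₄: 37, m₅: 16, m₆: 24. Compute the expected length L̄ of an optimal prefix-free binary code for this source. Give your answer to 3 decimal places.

2.504 bits/symbol

Probabilities are the counts divided by 123.
Repeatedly combine the two least-probable nodes; the expected code length is the sum of the merged weights.
merge 14/123 + 14/123 → 28/123
merge 16/123 + 6/41 → 34/123
merge 8/41 + 28/123 → 52/123
merge 34/123 + 37/123 → 71/123
merge 52/123 + 71/123 → 1
L = 28/123 + 34/123 + 52/123 + 71/123 + 1 = 308/123 ≈ 2.504 bits/symbol.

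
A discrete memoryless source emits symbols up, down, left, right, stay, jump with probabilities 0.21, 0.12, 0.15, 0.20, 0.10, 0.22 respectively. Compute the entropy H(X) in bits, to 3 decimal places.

2.528 bits

H = −Σ pᵢ log₂ pᵢ.
−0.21·log₂(0.21) = 0.4728
−0.12·log₂(0.12) = 0.3671
−0.15·log₂(0.15) = 0.4105
−0.20·log₂(0.20) = 0.4644
−0.10·log₂(0.10) = 0.3322
−0.22·log₂(0.22) = 0.4806
Sum ≈ 2.5276 → 2.528 bits.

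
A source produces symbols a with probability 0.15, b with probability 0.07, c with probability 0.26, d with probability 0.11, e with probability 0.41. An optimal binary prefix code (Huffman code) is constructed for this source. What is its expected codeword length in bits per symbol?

2.1 bits/symbol

Repeatedly combine the two least-probable nodes; the expected code length is the sum of the merged weights.
merge 7/100 + 11/100 → 9/50
merge 3/20 + 9/50 → 33/100
merge 13/50 + 33/100 → 59/100
merge 41/100 + 59/100 → 1
L = 9/50 + 33/100 + 59/100 + 1 = 21/10 = 2.1 bits/symbol.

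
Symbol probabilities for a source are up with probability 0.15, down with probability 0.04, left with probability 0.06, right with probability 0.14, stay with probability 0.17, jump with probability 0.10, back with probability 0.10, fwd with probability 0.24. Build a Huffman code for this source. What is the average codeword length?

Repeatedly combine the two least-probable nodes; the expected code length is the sum of the merged weights.
merge 1/25 + 3/50 → 1/10
merge 1/10 + 1/10 → 1/5
merge 1/10 + 7/50 → 6/25
merge 3/20 + 17/100 → 8/25
merge 1/5 + 6/25 → 11/25
merge 6/25 + 8/25 → 14/25
merge 11/25 + 14/25 → 1
L = 1/10 + 1/5 + 6/25 + 8/25 + 11/25 + 14/25 + 1 = 143/50 = 2.86 bits/symbol.

2.86 bits/symbol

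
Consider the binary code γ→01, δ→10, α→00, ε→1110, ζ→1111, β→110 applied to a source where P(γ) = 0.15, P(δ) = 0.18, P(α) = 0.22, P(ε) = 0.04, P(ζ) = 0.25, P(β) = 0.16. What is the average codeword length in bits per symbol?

L̄ = Σ pᵢ·ℓᵢ = 0.15·2 + 0.18·2 + 0.22·2 + 0.04·4 + 0.25·4 + 0.16·3 = 2.74 bits/symbol.

2.74 bits/symbol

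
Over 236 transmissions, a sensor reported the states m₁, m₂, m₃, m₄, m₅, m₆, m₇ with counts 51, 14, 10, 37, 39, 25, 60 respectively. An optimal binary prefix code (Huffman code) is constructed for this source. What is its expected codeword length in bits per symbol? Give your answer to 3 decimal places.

2.631 bits/symbol

Probabilities are the counts divided by 236.
Repeatedly combine the two least-probable nodes; the expected code length is the sum of the merged weights.
merge 5/118 + 7/118 → 6/59
merge 6/59 + 25/236 → 49/236
merge 37/236 + 39/236 → 19/59
merge 49/236 + 51/236 → 25/59
merge 15/59 + 19/59 → 34/59
merge 25/59 + 34/59 → 1
L = 6/59 + 49/236 + 19/59 + 25/59 + 34/59 + 1 = 621/236 ≈ 2.631 bits/symbol.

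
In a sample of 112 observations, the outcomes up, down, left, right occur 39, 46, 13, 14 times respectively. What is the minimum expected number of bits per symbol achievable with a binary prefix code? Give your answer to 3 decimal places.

1.830 bits/symbol

Probabilities are the counts divided by 112.
Repeatedly combine the two least-probable nodes; the expected code length is the sum of the merged weights.
merge 13/112 + 1/8 → 27/112
merge 27/112 + 39/112 → 33/56
merge 23/56 + 33/56 → 1
L = 27/112 + 33/56 + 1 = 205/112 ≈ 1.830 bits/symbol.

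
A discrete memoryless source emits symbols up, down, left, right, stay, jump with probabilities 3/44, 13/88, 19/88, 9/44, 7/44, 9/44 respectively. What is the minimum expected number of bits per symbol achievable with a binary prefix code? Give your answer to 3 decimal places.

Repeatedly combine the two least-probable nodes; the expected code length is the sum of the merged weights.
merge 3/44 + 13/88 → 19/88
merge 7/44 + 9/44 → 4/11
merge 9/44 + 19/88 → 37/88
merge 19/88 + 4/11 → 51/88
merge 37/88 + 51/88 → 1
L = 19/88 + 4/11 + 37/88 + 51/88 + 1 = 227/88 ≈ 2.580 bits/symbol.

2.580 bits/symbol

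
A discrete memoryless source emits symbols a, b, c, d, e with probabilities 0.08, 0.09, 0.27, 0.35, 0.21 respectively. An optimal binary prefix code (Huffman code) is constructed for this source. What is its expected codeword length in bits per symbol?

Repeatedly combine the two least-probable nodes; the expected code length is the sum of the merged weights.
merge 2/25 + 9/100 → 17/100
merge 17/100 + 21/100 → 19/50
merge 27/100 + 7/20 → 31/50
merge 19/50 + 31/50 → 1
L = 17/100 + 19/50 + 31/50 + 1 = 217/100 = 2.17 bits/symbol.

2.17 bits/symbol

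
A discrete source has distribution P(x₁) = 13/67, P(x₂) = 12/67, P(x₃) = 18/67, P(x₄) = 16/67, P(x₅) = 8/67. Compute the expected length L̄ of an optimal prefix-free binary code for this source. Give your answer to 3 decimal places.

2.299 bits/symbol

Repeatedly combine the two least-probable nodes; the expected code length is the sum of the merged weights.
merge 8/67 + 12/67 → 20/67
merge 13/67 + 16/67 → 29/67
merge 18/67 + 20/67 → 38/67
merge 29/67 + 38/67 → 1
L = 20/67 + 29/67 + 38/67 + 1 = 154/67 ≈ 2.299 bits/symbol.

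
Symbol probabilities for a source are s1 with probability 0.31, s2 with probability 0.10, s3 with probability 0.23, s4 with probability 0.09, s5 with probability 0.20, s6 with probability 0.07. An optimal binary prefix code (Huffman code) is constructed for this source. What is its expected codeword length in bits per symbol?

2.42 bits/symbol

Repeatedly combine the two least-probable nodes; the expected code length is the sum of the merged weights.
merge 7/100 + 9/100 → 4/25
merge 1/10 + 4/25 → 13/50
merge 1/5 + 23/100 → 43/100
merge 13/50 + 31/100 → 57/100
merge 43/100 + 57/100 → 1
L = 4/25 + 13/50 + 43/100 + 57/100 + 1 = 121/50 = 2.42 bits/symbol.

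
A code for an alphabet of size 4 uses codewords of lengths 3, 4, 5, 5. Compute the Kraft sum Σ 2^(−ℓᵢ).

0.25

With common denominator 2^5 = 32: Σ 2^(−ℓᵢ) = 4/32 + 2/32 + 1/32 + 1/32 = 8/32 = 0.25.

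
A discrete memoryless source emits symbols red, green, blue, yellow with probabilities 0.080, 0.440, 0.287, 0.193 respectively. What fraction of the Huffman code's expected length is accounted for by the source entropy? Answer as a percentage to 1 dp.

Entropy H = −Σ p log₂ p ≈ 1.7876 bits.
Huffman merges: 2/25+193/1000→273/1000; 273/1000+287/1000→14/25; 11/25+14/25→1. L = 1833/1000 ≈ 1.8330.
Efficiency = H/L = 1.7876/1.8330 = 97.5%.

97.5%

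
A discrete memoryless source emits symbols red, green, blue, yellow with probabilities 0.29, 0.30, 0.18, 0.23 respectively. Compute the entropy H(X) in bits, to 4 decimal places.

1.9720 bits

H = −Σ pᵢ log₂ pᵢ.
−0.29·log₂(0.29) = 0.5179
−0.30·log₂(0.30) = 0.5211
−0.18·log₂(0.18) = 0.4453
−0.23·log₂(0.23) = 0.4877
Sum ≈ 1.9720 → 1.9720 bits.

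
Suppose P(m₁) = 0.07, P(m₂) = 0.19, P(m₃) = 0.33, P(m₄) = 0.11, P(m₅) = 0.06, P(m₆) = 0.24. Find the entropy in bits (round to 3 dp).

H = −Σ pᵢ log₂ pᵢ.
−0.07·log₂(0.07) = 0.2686
−0.19·log₂(0.19) = 0.4552
−0.33·log₂(0.33) = 0.5278
−0.11·log₂(0.11) = 0.3503
−0.06·log₂(0.06) = 0.2435
−0.24·log₂(0.24) = 0.4941
Sum ≈ 2.3396 → 2.340 bits.

2.340 bits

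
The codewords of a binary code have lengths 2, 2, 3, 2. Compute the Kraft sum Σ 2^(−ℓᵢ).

0.875

With common denominator 2^3 = 8: Σ 2^(−ℓᵢ) = 2/8 + 2/8 + 1/8 + 2/8 = 7/8 = 0.875.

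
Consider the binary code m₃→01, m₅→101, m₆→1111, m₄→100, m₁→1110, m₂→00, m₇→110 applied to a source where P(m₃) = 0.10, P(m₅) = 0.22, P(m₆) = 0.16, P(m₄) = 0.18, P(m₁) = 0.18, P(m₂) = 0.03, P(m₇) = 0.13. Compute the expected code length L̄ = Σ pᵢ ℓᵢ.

L̄ = Σ pᵢ·ℓᵢ = 0.10·2 + 0.22·3 + 0.16·4 + 0.18·3 + 0.18·4 + 0.03·2 + 0.13·3 = 3.21 bits/symbol.

3.21 bits/symbol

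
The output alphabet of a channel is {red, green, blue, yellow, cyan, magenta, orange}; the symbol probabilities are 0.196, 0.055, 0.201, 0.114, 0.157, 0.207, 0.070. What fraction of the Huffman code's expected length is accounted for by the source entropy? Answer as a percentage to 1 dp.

98.3%

Entropy H = −Σ p log₂ p ≈ 2.6717 bits.
Huffman merges: 11/200+7/100→1/8; 57/500+1/8→239/1000; 157/1000+49/250→353/1000; 201/1000+207/1000→51/125; 239/1000+353/1000→74/125; 51/125+74/125→1. L = 2717/1000 ≈ 2.7170.
Efficiency = H/L = 2.6717/2.7170 = 98.3%.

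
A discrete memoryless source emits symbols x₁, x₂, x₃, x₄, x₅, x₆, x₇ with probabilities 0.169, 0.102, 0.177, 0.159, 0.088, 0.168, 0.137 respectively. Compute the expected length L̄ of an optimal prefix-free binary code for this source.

Repeatedly combine the two least-probable nodes; the expected code length is the sum of the merged weights.
merge 11/125 + 51/500 → 19/100
merge 137/1000 + 159/1000 → 37/125
merge 21/125 + 169/1000 → 337/1000
merge 177/1000 + 19/100 → 367/1000
merge 37/125 + 337/1000 → 633/1000
merge 367/1000 + 633/1000 → 1
L = 19/100 + 37/125 + 337/1000 + 367/1000 + 633/1000 + 1 = 2823/1000 = 2.823 bits/symbol.

2.823 bits/symbol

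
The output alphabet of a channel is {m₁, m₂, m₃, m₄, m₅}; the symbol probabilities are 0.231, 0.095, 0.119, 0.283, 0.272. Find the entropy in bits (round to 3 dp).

H = −Σ pᵢ log₂ pᵢ.
−0.231·log₂(0.231) = 0.4883
−0.095·log₂(0.095) = 0.3226
−0.119·log₂(0.119) = 0.3654
−0.283·log₂(0.283) = 0.5154
−0.272·log₂(0.272) = 0.5109
Sum ≈ 2.2027 → 2.203 bits.

2.203 bits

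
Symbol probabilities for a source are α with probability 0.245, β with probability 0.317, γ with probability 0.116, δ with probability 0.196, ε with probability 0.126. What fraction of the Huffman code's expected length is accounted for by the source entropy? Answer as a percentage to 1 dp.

99.0%

Entropy H = −Σ p log₂ p ≈ 2.2204 bits.
Huffman merges: 29/250+63/500→121/500; 49/250+121/500→219/500; 49/200+317/1000→281/500; 219/500+281/500→1. L = 1121/500 ≈ 2.2420.
Efficiency = H/L = 2.2204/2.2420 = 99.0%.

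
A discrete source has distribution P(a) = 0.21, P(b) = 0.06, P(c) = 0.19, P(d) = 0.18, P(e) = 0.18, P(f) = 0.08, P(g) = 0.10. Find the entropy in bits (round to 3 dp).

H = −Σ pᵢ log₂ pᵢ.
−0.21·log₂(0.21) = 0.4728
−0.06·log₂(0.06) = 0.2435
−0.19·log₂(0.19) = 0.4552
−0.18·log₂(0.18) = 0.4453
−0.18·log₂(0.18) = 0.4453
−0.08·log₂(0.08) = 0.2915
−0.10·log₂(0.10) = 0.3322
Sum ≈ 2.6859 → 2.686 bits.

2.686 bits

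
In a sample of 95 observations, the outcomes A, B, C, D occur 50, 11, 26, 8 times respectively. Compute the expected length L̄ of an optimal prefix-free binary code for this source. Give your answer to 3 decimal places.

Probabilities are the counts divided by 95.
Repeatedly combine the two least-probable nodes; the expected code length is the sum of the merged weights.
merge 8/95 + 11/95 → 1/5
merge 1/5 + 26/95 → 9/19
merge 9/19 + 10/19 → 1
L = 1/5 + 9/19 + 1 = 159/95 ≈ 1.674 bits/symbol.

1.674 bits/symbol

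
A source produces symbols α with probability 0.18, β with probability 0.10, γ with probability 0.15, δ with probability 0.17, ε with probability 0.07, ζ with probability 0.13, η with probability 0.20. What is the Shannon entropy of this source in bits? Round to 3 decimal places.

H = −Σ pᵢ log₂ pᵢ.
−0.18·log₂(0.18) = 0.4453
−0.10·log₂(0.10) = 0.3322
−0.15·log₂(0.15) = 0.4105
−0.17·log₂(0.17) = 0.4346
−0.07·log₂(0.07) = 0.2686
−0.13·log₂(0.13) = 0.3826
−0.20·log₂(0.20) = 0.4644
Sum ≈ 2.7382 → 2.738 bits.

2.738 bits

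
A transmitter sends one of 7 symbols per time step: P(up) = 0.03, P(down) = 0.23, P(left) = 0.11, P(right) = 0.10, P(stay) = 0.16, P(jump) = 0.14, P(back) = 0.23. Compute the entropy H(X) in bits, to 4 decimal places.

2.6297 bits

H = −Σ pᵢ log₂ pᵢ.
−0.03·log₂(0.03) = 0.1518
−0.23·log₂(0.23) = 0.4877
−0.11·log₂(0.11) = 0.3503
−0.10·log₂(0.10) = 0.3322
−0.16·log₂(0.16) = 0.4230
−0.14·log₂(0.14) = 0.3971
−0.23·log₂(0.23) = 0.4877
Sum ≈ 2.6297 → 2.6297 bits.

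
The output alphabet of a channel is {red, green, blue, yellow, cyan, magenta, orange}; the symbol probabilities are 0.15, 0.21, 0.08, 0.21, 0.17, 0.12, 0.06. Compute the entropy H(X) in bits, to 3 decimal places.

H = −Σ pᵢ log₂ pᵢ.
−0.15·log₂(0.15) = 0.4105
−0.21·log₂(0.21) = 0.4728
−0.08·log₂(0.08) = 0.2915
−0.21·log₂(0.21) = 0.4728
−0.17·log₂(0.17) = 0.4346
−0.12·log₂(0.12) = 0.3671
−0.06·log₂(0.06) = 0.2435
Sum ≈ 2.6929 → 2.693 bits.

2.693 bits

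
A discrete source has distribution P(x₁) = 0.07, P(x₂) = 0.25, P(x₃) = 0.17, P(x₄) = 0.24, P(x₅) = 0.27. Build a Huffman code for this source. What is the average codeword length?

Repeatedly combine the two least-probable nodes; the expected code length is the sum of the merged weights.
merge 7/100 + 17/100 → 6/25
merge 6/25 + 6/25 → 12/25
merge 1/4 + 27/100 → 13/25
merge 12/25 + 13/25 → 1
L = 6/25 + 12/25 + 13/25 + 1 = 56/25 = 2.24 bits/symbol.

2.24 bits/symbol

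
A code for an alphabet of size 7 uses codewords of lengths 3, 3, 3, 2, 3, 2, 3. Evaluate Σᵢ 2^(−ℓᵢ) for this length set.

With common denominator 2^3 = 8: Σ 2^(−ℓᵢ) = 1/8 + 1/8 + 1/8 + 2/8 + 1/8 + 2/8 + 1/8 = 9/8 = 1.125.

1.125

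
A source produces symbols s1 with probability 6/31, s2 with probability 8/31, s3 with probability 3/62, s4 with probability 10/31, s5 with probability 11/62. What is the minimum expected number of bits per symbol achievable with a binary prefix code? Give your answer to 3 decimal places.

Repeatedly combine the two least-probable nodes; the expected code length is the sum of the merged weights.
merge 3/62 + 11/62 → 7/31
merge 6/31 + 7/31 → 13/31
merge 8/31 + 10/31 → 18/31
merge 13/31 + 18/31 → 1
L = 7/31 + 13/31 + 18/31 + 1 = 69/31 ≈ 2.226 bits/symbol.

2.226 bits/symbol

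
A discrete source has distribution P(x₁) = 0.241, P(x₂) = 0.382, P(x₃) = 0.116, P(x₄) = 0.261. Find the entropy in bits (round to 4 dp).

1.8914 bits

H = −Σ pᵢ log₂ pᵢ.
−0.241·log₂(0.241) = 0.4947
−0.382·log₂(0.382) = 0.5304
−0.116·log₂(0.116) = 0.3605
−0.261·log₂(0.261) = 0.5058
Sum ≈ 1.8914 → 1.8914 bits.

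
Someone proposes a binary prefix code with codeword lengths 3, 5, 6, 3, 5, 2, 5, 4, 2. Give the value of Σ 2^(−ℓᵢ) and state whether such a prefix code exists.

0.921875; yes

With common denominator 2^6 = 64: Σ 2^(−ℓᵢ) = 8/64 + 2/64 + 1/64 + 8/64 + 2/64 + 16/64 + 2/64 + 4/64 + 16/64 = 59/64 = 0.921875.
Kraft's inequality requires Σ ≤ 1; here Σ = 0.921875 ≤ 1, so such a prefix code exists.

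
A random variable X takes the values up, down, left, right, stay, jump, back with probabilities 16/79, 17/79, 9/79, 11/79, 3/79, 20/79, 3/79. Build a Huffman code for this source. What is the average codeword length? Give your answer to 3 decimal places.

Repeatedly combine the two least-probable nodes; the expected code length is the sum of the merged weights.
merge 3/79 + 3/79 → 6/79
merge 6/79 + 9/79 → 15/79
merge 11/79 + 15/79 → 26/79
merge 16/79 + 17/79 → 33/79
merge 20/79 + 26/79 → 46/79
merge 33/79 + 46/79 → 1
L = 6/79 + 15/79 + 26/79 + 33/79 + 46/79 + 1 = 205/79 ≈ 2.595 bits/symbol.

2.595 bits/symbol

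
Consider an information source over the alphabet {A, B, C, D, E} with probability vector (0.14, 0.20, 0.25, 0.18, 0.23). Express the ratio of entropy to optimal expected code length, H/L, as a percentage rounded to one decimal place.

98.9%

Entropy H = −Σ p log₂ p ≈ 2.2945 bits.
Huffman merges: 7/50+9/50→8/25; 1/5+23/100→43/100; 1/4+8/25→57/100; 43/100+57/100→1. L = 58/25 ≈ 2.3200.
Efficiency = H/L = 2.2945/2.3200 = 98.9%.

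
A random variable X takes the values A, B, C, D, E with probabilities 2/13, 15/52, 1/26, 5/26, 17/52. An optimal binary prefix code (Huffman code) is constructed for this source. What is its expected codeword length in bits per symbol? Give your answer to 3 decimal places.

2.192 bits/symbol

Repeatedly combine the two least-probable nodes; the expected code length is the sum of the merged weights.
merge 1/26 + 2/13 → 5/26
merge 5/26 + 5/26 → 5/13
merge 15/52 + 17/52 → 8/13
merge 5/13 + 8/13 → 1
L = 5/26 + 5/13 + 8/13 + 1 = 57/26 ≈ 2.192 bits/symbol.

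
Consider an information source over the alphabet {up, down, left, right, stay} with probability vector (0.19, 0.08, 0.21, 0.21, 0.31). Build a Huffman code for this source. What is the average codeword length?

Repeatedly combine the two least-probable nodes; the expected code length is the sum of the merged weights.
merge 2/25 + 19/100 → 27/100
merge 21/100 + 21/100 → 21/50
merge 27/100 + 31/100 → 29/50
merge 21/50 + 29/50 → 1
L = 27/100 + 21/50 + 29/50 + 1 = 227/100 = 2.27 bits/symbol.

2.27 bits/symbol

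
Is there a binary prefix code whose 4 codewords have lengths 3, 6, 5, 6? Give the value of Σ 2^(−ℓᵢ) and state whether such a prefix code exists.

0.1875; yes

With common denominator 2^6 = 64: Σ 2^(−ℓᵢ) = 8/64 + 1/64 + 2/64 + 1/64 = 12/64 = 0.1875.
Kraft's inequality requires Σ ≤ 1; here Σ = 0.1875 ≤ 1, so such a prefix code exists.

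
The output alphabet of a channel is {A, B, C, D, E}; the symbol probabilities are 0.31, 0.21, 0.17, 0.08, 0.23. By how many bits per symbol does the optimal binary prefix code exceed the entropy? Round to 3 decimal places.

0.040 bits

Entropy H = −Σ p log₂ p ≈ 2.2104 bits.
Huffman merges: 2/25+17/100→1/4; 21/100+23/100→11/25; 1/4+31/100→14/25; 11/25+14/25→1. L = 9/4 ≈ 2.2500.
L − H = 2.2500 − 2.2104 = 0.040 bits.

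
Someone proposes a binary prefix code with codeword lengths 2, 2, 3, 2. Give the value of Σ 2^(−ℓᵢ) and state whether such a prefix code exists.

With common denominator 2^3 = 8: Σ 2^(−ℓᵢ) = 2/8 + 2/8 + 1/8 + 2/8 = 7/8 = 0.875.
Kraft's inequality requires Σ ≤ 1; here Σ = 0.875 ≤ 1, so such a prefix code exists.

0.875; yes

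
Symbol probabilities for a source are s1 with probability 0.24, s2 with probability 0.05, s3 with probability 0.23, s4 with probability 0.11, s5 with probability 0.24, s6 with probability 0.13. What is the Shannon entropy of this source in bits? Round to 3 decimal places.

H = −Σ pᵢ log₂ pᵢ.
−0.24·log₂(0.24) = 0.4941
−0.05·log₂(0.05) = 0.2161
−0.23·log₂(0.23) = 0.4877
−0.11·log₂(0.11) = 0.3503
−0.24·log₂(0.24) = 0.4941
−0.13·log₂(0.13) = 0.3826
Sum ≈ 2.4250 → 2.425 bits.

2.425 bits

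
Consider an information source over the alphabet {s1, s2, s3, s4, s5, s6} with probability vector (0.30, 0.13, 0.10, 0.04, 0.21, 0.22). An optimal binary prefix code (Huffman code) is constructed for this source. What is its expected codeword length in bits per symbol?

2.41 bits/symbol

Repeatedly combine the two least-probable nodes; the expected code length is the sum of the merged weights.
merge 1/25 + 1/10 → 7/50
merge 13/100 + 7/50 → 27/100
merge 21/100 + 11/50 → 43/100
merge 27/100 + 3/10 → 57/100
merge 43/100 + 57/100 → 1
L = 7/50 + 27/100 + 43/100 + 57/100 + 1 = 241/100 = 2.41 bits/symbol.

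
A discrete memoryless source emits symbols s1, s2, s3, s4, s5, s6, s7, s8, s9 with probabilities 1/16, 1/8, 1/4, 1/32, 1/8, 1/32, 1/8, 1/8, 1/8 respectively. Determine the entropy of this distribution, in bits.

Each probability is a power of 1/2, so log₂(1/p) is an integer.
H = Σ p·log₂(1/p) = 1/16·4 + 1/8·3 + 1/4·2 + 1/32·5 + 1/8·3 + 1/32·5 + 1/8·3 + 1/8·3 + 1/8·3 = 2.9375 bits.

2.9375 bits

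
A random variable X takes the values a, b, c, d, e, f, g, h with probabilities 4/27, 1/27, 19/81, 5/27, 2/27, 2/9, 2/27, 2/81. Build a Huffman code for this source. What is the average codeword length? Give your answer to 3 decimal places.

Repeatedly combine the two least-probable nodes; the expected code length is the sum of the merged weights.
merge 2/81 + 1/27 → 5/81
merge 5/81 + 2/27 → 11/81
merge 2/27 + 11/81 → 17/81
merge 4/27 + 5/27 → 1/3
merge 17/81 + 2/9 → 35/81
merge 19/81 + 1/3 → 46/81
merge 35/81 + 46/81 → 1
L = 5/81 + 11/81 + 17/81 + 1/3 + 35/81 + 46/81 + 1 = 74/27 ≈ 2.741 bits/symbol.

2.741 bits/symbol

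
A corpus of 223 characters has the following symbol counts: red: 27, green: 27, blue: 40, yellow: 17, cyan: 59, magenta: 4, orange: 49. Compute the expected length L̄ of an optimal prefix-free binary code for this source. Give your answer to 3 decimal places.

Probabilities are the counts divided by 223.
Repeatedly combine the two least-probable nodes; the expected code length is the sum of the merged weights.
merge 4/223 + 17/223 → 21/223
merge 21/223 + 27/223 → 48/223
merge 27/223 + 40/223 → 67/223
merge 48/223 + 49/223 → 97/223
merge 59/223 + 67/223 → 126/223
merge 97/223 + 126/223 → 1
L = 21/223 + 48/223 + 67/223 + 97/223 + 126/223 + 1 = 582/223 ≈ 2.610 bits/symbol.

2.610 bits/symbol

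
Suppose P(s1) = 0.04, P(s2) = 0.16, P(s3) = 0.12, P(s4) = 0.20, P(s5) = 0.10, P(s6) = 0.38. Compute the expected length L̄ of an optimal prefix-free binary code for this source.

2.38 bits/symbol

Repeatedly combine the two least-probable nodes; the expected code length is the sum of the merged weights.
merge 1/25 + 1/10 → 7/50
merge 3/25 + 7/50 → 13/50
merge 4/25 + 1/5 → 9/25
merge 13/50 + 9/25 → 31/50
merge 19/50 + 31/50 → 1
L = 7/50 + 13/50 + 9/25 + 31/50 + 1 = 119/50 = 2.38 bits/symbol.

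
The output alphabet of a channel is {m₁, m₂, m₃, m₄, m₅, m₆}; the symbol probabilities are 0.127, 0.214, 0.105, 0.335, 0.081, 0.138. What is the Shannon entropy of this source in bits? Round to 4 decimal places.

2.4121 bits

H = −Σ pᵢ log₂ pᵢ.
−0.127·log₂(0.127) = 0.3781
−0.214·log₂(0.214) = 0.4760
−0.105·log₂(0.105) = 0.3414
−0.335·log₂(0.335) = 0.5286
−0.081·log₂(0.081) = 0.2937
−0.138·log₂(0.138) = 0.3943
Sum ≈ 2.4121 → 2.4121 bits.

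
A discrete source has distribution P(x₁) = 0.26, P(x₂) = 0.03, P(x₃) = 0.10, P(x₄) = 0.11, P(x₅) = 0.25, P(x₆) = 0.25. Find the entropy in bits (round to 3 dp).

H = −Σ pᵢ log₂ pᵢ.
−0.26·log₂(0.26) = 0.5053
−0.03·log₂(0.03) = 0.1518
−0.10·log₂(0.10) = 0.3322
−0.11·log₂(0.11) = 0.3503
−0.25·log₂(0.25) = 0.5000
−0.25·log₂(0.25) = 0.5000
Sum ≈ 2.3395 → 2.340 bits.

2.340 bits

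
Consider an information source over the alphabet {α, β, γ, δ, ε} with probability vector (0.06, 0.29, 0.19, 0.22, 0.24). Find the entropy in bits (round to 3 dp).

H = −Σ pᵢ log₂ pᵢ.
−0.06·log₂(0.06) = 0.2435
−0.29·log₂(0.29) = 0.5179
−0.19·log₂(0.19) = 0.4552
−0.22·log₂(0.22) = 0.4806
−0.24·log₂(0.24) = 0.4941
Sum ≈ 2.1914 → 2.191 bits.

2.191 bits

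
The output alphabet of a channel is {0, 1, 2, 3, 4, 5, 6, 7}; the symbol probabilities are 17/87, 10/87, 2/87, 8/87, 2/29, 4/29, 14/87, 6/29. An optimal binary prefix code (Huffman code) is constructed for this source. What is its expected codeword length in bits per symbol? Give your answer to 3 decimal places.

2.874 bits/symbol

Repeatedly combine the two least-probable nodes; the expected code length is the sum of the merged weights.
merge 2/87 + 2/29 → 8/87
merge 8/87 + 8/87 → 16/87
merge 10/87 + 4/29 → 22/87
merge 14/87 + 16/87 → 10/29
merge 17/87 + 6/29 → 35/87
merge 22/87 + 10/29 → 52/87
merge 35/87 + 52/87 → 1
L = 8/87 + 16/87 + 22/87 + 10/29 + 35/87 + 52/87 + 1 = 250/87 ≈ 2.874 bits/symbol.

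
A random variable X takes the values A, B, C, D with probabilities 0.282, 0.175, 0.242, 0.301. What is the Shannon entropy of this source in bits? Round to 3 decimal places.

1.972 bits

H = −Σ pᵢ log₂ pᵢ.
−0.282·log₂(0.282) = 0.5150
−0.175·log₂(0.175) = 0.4401
−0.242·log₂(0.242) = 0.4954
−0.301·log₂(0.301) = 0.5214
Sum ≈ 1.9718 → 1.972 bits.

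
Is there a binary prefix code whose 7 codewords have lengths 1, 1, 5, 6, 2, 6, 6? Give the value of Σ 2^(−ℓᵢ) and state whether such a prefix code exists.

With common denominator 2^6 = 64: Σ 2^(−ℓᵢ) = 32/64 + 32/64 + 2/64 + 1/64 + 16/64 + 1/64 + 1/64 = 85/64 = 1.328125.
Kraft's inequality requires Σ ≤ 1; here Σ = 1.328125 > 1, so no such prefix code exists.

1.328125; no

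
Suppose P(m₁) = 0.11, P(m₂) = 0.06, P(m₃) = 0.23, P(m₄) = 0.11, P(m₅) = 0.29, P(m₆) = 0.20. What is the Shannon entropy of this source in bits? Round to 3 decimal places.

H = −Σ pᵢ log₂ pᵢ.
−0.11·log₂(0.11) = 0.3503
−0.06·log₂(0.06) = 0.2435
−0.23·log₂(0.23) = 0.4877
−0.11·log₂(0.11) = 0.3503
−0.29·log₂(0.29) = 0.5179
−0.20·log₂(0.20) = 0.4644
Sum ≈ 2.4141 → 2.414 bits.

2.414 bits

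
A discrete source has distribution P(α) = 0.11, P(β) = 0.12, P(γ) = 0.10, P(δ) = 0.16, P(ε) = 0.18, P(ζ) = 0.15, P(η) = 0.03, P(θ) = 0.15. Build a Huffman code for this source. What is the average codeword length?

Repeatedly combine the two least-probable nodes; the expected code length is the sum of the merged weights.
merge 3/100 + 1/10 → 13/100
merge 11/100 + 3/25 → 23/100
merge 13/100 + 3/20 → 7/25
merge 3/20 + 4/25 → 31/100
merge 9/50 + 23/100 → 41/100
merge 7/25 + 31/100 → 59/100
merge 41/100 + 59/100 → 1
L = 13/100 + 23/100 + 7/25 + 31/100 + 41/100 + 59/100 + 1 = 59/20 = 2.95 bits/symbol.

2.95 bits/symbol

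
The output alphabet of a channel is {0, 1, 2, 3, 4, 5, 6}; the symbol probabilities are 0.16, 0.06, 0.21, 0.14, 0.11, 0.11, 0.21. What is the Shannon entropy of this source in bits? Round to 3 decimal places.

H = −Σ pᵢ log₂ pᵢ.
−0.16·log₂(0.16) = 0.4230
−0.06·log₂(0.06) = 0.2435
−0.21·log₂(0.21) = 0.4728
−0.14·log₂(0.14) = 0.3971
−0.11·log₂(0.11) = 0.3503
−0.11·log₂(0.11) = 0.3503
−0.21·log₂(0.21) = 0.4728
Sum ≈ 2.7099 → 2.710 bits.

2.710 bits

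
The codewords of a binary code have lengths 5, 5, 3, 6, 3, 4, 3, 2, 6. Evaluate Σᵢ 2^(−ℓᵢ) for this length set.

0.78125

With common denominator 2^6 = 64: Σ 2^(−ℓᵢ) = 2/64 + 2/64 + 8/64 + 1/64 + 8/64 + 4/64 + 8/64 + 16/64 + 1/64 = 50/64 = 0.78125.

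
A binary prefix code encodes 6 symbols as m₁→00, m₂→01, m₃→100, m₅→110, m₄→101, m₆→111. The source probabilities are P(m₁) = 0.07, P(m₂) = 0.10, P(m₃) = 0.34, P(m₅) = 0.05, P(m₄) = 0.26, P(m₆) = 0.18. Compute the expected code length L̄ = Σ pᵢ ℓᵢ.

2.83 bits/symbol

L̄ = Σ pᵢ·ℓᵢ = 0.07·2 + 0.10·2 + 0.34·3 + 0.05·3 + 0.26·3 + 0.18·3 = 2.83 bits/symbol.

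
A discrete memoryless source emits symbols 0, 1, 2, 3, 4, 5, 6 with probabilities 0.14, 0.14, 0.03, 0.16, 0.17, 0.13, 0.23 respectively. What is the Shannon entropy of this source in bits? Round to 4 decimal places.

H = −Σ pᵢ log₂ pᵢ.
−0.14·log₂(0.14) = 0.3971
−0.14·log₂(0.14) = 0.3971
−0.03·log₂(0.03) = 0.1518
−0.16·log₂(0.16) = 0.4230
−0.17·log₂(0.17) = 0.4346
−0.13·log₂(0.13) = 0.3826
−0.23·log₂(0.23) = 0.4877
Sum ≈ 2.6739 → 2.6739 bits.

2.6739 bits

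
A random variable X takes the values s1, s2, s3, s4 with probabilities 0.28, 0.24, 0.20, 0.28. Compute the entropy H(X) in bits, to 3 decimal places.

1.987 bits

H = −Σ pᵢ log₂ pᵢ.
−0.28·log₂(0.28) = 0.5142
−0.24·log₂(0.24) = 0.4941
−0.20·log₂(0.20) = 0.4644
−0.28·log₂(0.28) = 0.5142
Sum ≈ 1.9870 → 1.987 bits.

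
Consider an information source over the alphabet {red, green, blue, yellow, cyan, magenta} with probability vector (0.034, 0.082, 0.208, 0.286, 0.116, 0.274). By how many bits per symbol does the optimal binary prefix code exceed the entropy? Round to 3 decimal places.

Entropy H = −Σ p log₂ p ≈ 2.3217 bits.
Huffman merges: 17/500+41/500→29/250; 29/250+29/250→29/125; 26/125+29/125→11/25; 137/500+143/500→14/25; 11/25+14/25→1. L = 587/250 ≈ 2.3480.
L − H = 2.3480 − 2.3217 = 0.026 bits.

0.026 bits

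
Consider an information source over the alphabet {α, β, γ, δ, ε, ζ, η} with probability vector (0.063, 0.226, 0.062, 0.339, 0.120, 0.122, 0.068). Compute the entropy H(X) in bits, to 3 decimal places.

H = −Σ pᵢ log₂ pᵢ.
−0.063·log₂(0.063) = 0.2513
−0.226·log₂(0.226) = 0.4849
−0.062·log₂(0.062) = 0.2487
−0.339·log₂(0.339) = 0.5291
−0.120·log₂(0.120) = 0.3671
−0.122·log₂(0.122) = 0.3703
−0.068·log₂(0.068) = 0.2637
Sum ≈ 2.5150 → 2.515 bits.

2.515 bits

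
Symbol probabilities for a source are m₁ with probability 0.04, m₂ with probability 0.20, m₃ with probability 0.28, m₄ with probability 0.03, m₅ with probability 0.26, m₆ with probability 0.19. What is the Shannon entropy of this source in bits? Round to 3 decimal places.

H = −Σ pᵢ log₂ pᵢ.
−0.04·log₂(0.04) = 0.1858
−0.20·log₂(0.20) = 0.4644
−0.28·log₂(0.28) = 0.5142
−0.03·log₂(0.03) = 0.1518
−0.26·log₂(0.26) = 0.5053
−0.19·log₂(0.19) = 0.4552
Sum ≈ 2.2766 → 2.277 bits.

2.277 bits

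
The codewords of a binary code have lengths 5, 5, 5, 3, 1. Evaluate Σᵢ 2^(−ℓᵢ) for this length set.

With common denominator 2^5 = 32: Σ 2^(−ℓᵢ) = 1/32 + 1/32 + 1/32 + 4/32 + 16/32 = 23/32 = 0.71875.

0.71875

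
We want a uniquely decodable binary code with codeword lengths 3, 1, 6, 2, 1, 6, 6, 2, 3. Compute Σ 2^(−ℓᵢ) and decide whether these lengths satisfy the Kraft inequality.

With common denominator 2^6 = 64: Σ 2^(−ℓᵢ) = 8/64 + 32/64 + 1/64 + 16/64 + 32/64 + 1/64 + 1/64 + 16/64 + 8/64 = 115/64 = 1.796875.
Kraft's inequality requires Σ ≤ 1; here Σ = 1.796875 > 1, so no such prefix code exists.

1.796875; no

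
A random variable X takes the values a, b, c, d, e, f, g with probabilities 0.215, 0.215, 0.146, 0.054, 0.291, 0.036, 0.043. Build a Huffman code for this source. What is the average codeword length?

Repeatedly combine the two least-probable nodes; the expected code length is the sum of the merged weights.
merge 9/250 + 43/1000 → 79/1000
merge 27/500 + 79/1000 → 133/1000
merge 133/1000 + 73/500 → 279/1000
merge 43/200 + 43/200 → 43/100
merge 279/1000 + 291/1000 → 57/100
merge 43/100 + 57/100 → 1
L = 79/1000 + 133/1000 + 279/1000 + 43/100 + 57/100 + 1 = 2491/1000 = 2.491 bits/symbol.

2.491 bits/symbol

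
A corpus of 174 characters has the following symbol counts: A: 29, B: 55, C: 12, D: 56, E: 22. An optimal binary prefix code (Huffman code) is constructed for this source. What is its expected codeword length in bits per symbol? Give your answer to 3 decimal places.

Probabilities are the counts divided by 174.
Repeatedly combine the two least-probable nodes; the expected code length is the sum of the merged weights.
merge 2/29 + 11/87 → 17/87
merge 1/6 + 17/87 → 21/58
merge 55/174 + 28/87 → 37/58
merge 21/58 + 37/58 → 1
L = 17/87 + 21/58 + 37/58 + 1 = 191/87 ≈ 2.195 bits/symbol.

2.195 bits/symbol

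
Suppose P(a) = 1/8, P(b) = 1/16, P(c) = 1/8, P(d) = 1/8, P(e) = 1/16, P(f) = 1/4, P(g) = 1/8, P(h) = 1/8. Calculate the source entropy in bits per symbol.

2.875 bits

Each probability is a power of 1/2, so log₂(1/p) is an integer.
H = Σ p·log₂(1/p) = 1/8·3 + 1/16·4 + 1/8·3 + 1/8·3 + 1/16·4 + 1/4·2 + 1/8·3 + 1/8·3 = 2.875 bits.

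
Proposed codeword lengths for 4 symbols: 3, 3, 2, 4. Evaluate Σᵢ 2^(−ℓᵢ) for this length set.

0.5625

With common denominator 2^4 = 16: Σ 2^(−ℓᵢ) = 2/16 + 2/16 + 4/16 + 1/16 = 9/16 = 0.5625.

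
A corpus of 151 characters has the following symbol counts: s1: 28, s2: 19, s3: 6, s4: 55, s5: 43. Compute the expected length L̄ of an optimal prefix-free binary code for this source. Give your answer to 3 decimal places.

2.152 bits/symbol

Probabilities are the counts divided by 151.
Repeatedly combine the two least-probable nodes; the expected code length is the sum of the merged weights.
merge 6/151 + 19/151 → 25/151
merge 25/151 + 28/151 → 53/151
merge 43/151 + 53/151 → 96/151
merge 55/151 + 96/151 → 1
L = 25/151 + 53/151 + 96/151 + 1 = 325/151 ≈ 2.152 bits/symbol.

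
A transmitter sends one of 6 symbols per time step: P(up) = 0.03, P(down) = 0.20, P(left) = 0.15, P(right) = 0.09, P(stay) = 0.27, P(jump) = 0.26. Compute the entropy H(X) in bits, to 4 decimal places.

2.3547 bits

H = −Σ pᵢ log₂ pᵢ.
−0.03·log₂(0.03) = 0.1518
−0.20·log₂(0.20) = 0.4644
−0.15·log₂(0.15) = 0.4105
−0.09·log₂(0.09) = 0.3127
−0.27·log₂(0.27) = 0.5100
−0.26·log₂(0.26) = 0.5053
Sum ≈ 2.3547 → 2.3547 bits.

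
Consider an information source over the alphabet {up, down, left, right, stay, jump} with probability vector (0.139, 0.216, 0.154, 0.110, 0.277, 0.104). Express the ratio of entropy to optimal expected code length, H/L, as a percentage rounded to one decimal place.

99.4%

Entropy H = −Σ p log₂ p ≈ 2.4918 bits.
Huffman merges: 13/125+11/100→107/500; 139/1000+77/500→293/1000; 107/500+27/125→43/100; 277/1000+293/1000→57/100; 43/100+57/100→1. L = 2507/1000 ≈ 2.5070.
Efficiency = H/L = 2.4918/2.5070 = 99.4%.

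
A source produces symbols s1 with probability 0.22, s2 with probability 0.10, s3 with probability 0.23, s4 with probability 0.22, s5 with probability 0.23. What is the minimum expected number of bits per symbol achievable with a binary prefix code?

2.32 bits/symbol

Repeatedly combine the two least-probable nodes; the expected code length is the sum of the merged weights.
merge 1/10 + 11/50 → 8/25
merge 11/50 + 23/100 → 9/20
merge 23/100 + 8/25 → 11/20
merge 9/20 + 11/20 → 1
L = 8/25 + 9/20 + 11/20 + 1 = 58/25 = 2.32 bits/symbol.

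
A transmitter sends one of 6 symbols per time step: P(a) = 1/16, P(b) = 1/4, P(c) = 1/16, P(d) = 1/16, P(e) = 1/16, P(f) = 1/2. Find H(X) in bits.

2 bits

Each probability is a power of 1/2, so log₂(1/p) is an integer.
H = Σ p·log₂(1/p) = 1/16·4 + 1/4·2 + 1/16·4 + 1/16·4 + 1/16·4 + 1/2·1 = 2 bits.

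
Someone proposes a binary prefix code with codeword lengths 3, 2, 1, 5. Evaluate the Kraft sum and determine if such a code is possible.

With common denominator 2^5 = 32: Σ 2^(−ℓᵢ) = 4/32 + 8/32 + 16/32 + 1/32 = 29/32 = 0.90625.
Kraft's inequality requires Σ ≤ 1; here Σ = 0.90625 ≤ 1, so such a prefix code exists.

0.90625; yes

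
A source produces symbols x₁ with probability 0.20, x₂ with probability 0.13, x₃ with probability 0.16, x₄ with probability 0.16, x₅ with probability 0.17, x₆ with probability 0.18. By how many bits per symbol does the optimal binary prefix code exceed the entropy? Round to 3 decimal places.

Entropy H = −Σ p log₂ p ≈ 2.5730 bits.
Huffman merges: 13/100+4/25→29/100; 4/25+17/100→33/100; 9/50+1/5→19/50; 29/100+33/100→31/50; 19/50+31/50→1. L = 131/50 ≈ 2.6200.
L − H = 2.6200 − 2.5730 = 0.047 bits.

0.047 bits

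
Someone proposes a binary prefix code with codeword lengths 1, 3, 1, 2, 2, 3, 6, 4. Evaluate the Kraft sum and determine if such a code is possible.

1.828125; no

With common denominator 2^6 = 64: Σ 2^(−ℓᵢ) = 32/64 + 8/64 + 32/64 + 16/64 + 16/64 + 8/64 + 1/64 + 4/64 = 117/64 = 1.828125.
Kraft's inequality requires Σ ≤ 1; here Σ = 1.828125 > 1, so no such prefix code exists.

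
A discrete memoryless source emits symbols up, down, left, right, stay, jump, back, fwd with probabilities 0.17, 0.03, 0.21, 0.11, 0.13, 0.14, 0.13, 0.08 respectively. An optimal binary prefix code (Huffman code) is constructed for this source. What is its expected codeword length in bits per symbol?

Repeatedly combine the two least-probable nodes; the expected code length is the sum of the merged weights.
merge 3/100 + 2/25 → 11/100
merge 11/100 + 11/100 → 11/50
merge 13/100 + 13/100 → 13/50
merge 7/50 + 17/100 → 31/100
merge 21/100 + 11/50 → 43/100
merge 13/50 + 31/100 → 57/100
merge 43/100 + 57/100 → 1
L = 11/100 + 11/50 + 13/50 + 31/100 + 43/100 + 57/100 + 1 = 29/10 = 2.9 bits/symbol.

2.9 bits/symbol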